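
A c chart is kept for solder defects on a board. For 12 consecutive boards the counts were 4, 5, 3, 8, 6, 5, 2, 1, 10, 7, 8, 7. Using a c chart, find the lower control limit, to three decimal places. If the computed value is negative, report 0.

c̄ = (4 + 5 + 3 + 8 + 6 + 5 + 2 + 1 + 10 + 7 + 8 + 7) / 12 = 66 / 12 = 5.5000
LCL = c̄ − 3√c̄ = 5.5000 − 3 × 2.3452 = -1.5356 → 0 (cannot be negative)

0.000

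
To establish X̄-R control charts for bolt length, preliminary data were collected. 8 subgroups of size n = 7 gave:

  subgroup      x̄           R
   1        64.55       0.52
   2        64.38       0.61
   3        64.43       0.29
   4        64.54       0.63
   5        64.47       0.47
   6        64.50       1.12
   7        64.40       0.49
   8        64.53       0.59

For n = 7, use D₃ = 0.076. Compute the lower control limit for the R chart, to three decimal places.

R̄ = (0.52 + 0.61 + 0.29 + 0.63 + 0.47 + 1.12 + 0.49 + 0.59) / 8 = 4.7200 / 8 = 0.5900
LCL_R = D₃·R̄ = 0.076 × 0.5900 = 0.0448

0.045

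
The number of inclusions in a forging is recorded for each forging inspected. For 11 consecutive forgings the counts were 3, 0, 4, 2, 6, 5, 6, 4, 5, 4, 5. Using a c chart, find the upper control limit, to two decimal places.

10.00

c̄ = (3 + 0 + 4 + 2 + 6 + 5 + 6 + 4 + 5 + 4 + 5) / 11 = 44 / 11 = 4.0000
UCL = c̄ + 3√c̄ = 4.0000 + 3 × √4.0000 = 4.0000 + 3 × 2.0000 = 10.0000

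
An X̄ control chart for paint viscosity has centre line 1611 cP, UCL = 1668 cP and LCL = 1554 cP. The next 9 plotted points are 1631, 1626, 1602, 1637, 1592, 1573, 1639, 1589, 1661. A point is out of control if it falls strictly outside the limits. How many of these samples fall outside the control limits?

All 9 points lie within [1554, 1668].

0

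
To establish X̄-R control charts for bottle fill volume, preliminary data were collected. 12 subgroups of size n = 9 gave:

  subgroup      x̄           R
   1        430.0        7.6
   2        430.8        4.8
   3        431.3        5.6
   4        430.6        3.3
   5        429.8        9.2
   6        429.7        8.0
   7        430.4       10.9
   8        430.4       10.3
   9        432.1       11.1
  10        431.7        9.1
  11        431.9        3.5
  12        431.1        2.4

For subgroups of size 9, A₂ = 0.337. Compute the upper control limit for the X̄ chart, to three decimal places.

433.226

X̄̄ = (430.0 + 430.8 + 431.3 + 430.6 + 429.8 + 429.7 + 430.4 + 430.4 + 432.1 + 431.7 + 431.9 + 431.1) / 12 = 5169.8000 / 12 = 430.8167
R̄ = (7.6 + 4.8 + 5.6 + 3.3 + 9.2 + 8.0 + 10.9 + 10.3 + 11.1 + 9.1 + 3.5 + 2.4) / 12 = 85.8000 / 12 = 7.1500
UCL = X̄̄ + A₂·R̄ = 430.8167 + 0.337 × 7.1500 = 433.2262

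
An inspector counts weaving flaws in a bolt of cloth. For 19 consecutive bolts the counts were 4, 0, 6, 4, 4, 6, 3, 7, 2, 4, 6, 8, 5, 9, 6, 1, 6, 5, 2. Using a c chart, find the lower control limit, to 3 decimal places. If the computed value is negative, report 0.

c̄ = (4 + 0 + 6 + 4 + 4 + 6 + 3 + 7 + 2 + 4 + 6 + 8 + 5 + 9 + 6 + 1 + 6 + 5 + 2) / 19 = 88 / 19 = 4.6316
LCL = c̄ − 3√c̄ = 4.6316 − 3 × 2.1521 = -1.8248 → 0 (cannot be negative)

0.000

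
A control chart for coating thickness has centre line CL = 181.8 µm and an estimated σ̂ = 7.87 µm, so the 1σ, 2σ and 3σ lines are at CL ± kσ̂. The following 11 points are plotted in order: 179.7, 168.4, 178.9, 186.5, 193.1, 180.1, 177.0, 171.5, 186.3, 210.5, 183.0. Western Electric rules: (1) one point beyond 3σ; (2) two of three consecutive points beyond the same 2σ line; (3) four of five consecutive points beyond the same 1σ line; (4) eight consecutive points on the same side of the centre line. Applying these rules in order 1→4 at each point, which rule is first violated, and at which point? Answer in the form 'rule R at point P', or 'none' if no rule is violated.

Zone of each point (C = within 1σ̂, B = 1σ̂–2σ̂, A = 2σ̂–3σ̂, * = beyond 3σ̂; sign = side of CL): 1:-C, 2:-B, 3:-C, 4:+C, 5:+B, 6:-C, 7:-C, 8:-B, 9:+C, 10:+*, 11:+C
Rule 1 (one point beyond the 3σ limits) is satisfied at point 10.

rule 1 at point 10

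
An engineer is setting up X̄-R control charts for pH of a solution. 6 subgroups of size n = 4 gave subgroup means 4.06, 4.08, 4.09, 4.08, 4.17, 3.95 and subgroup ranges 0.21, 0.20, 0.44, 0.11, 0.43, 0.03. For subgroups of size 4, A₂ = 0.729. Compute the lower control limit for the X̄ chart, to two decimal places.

X̄̄ = (4.06 + 4.08 + 4.09 + 4.08 + 4.17 + 3.95) / 6 = 24.4300 / 6 = 4.0717
R̄ = (0.21 + 0.20 + 0.44 + 0.11 + 0.43 + 0.03) / 6 = 1.4200 / 6 = 0.2367
LCL = X̄̄ − A₂·R̄ = 4.0717 − 0.729 × 0.2367 = 3.8991

3.90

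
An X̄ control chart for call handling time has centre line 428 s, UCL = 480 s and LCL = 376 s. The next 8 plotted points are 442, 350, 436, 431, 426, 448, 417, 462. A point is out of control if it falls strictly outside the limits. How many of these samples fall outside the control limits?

1

Compare each point to [376, 480]: sample 2 = 350 < LCL.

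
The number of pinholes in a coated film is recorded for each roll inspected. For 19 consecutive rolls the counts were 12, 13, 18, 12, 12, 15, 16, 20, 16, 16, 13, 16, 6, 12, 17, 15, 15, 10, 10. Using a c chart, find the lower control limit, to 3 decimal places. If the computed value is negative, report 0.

c̄ = (12 + 13 + 18 + 12 + 12 + 15 + 16 + 20 + 16 + 16 + 13 + 16 + 6 + 12 + 17 + 15 + 15 + 10 + 10) / 19 = 264 / 19 = 13.8947
LCL = c̄ − 3√c̄ = 13.8947 − 3 × 3.7276 = 2.7120

2.712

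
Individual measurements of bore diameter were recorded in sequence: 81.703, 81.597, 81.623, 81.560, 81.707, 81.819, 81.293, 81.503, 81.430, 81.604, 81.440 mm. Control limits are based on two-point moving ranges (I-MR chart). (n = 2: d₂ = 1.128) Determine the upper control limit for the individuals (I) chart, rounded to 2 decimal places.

82.00

X̄ = (81.703 + 81.597 + 81.623 + 81.560 + 81.707 + 81.819 + 81.293 + 81.503 + 81.430 + 81.604 + 81.440) / 11 = 81.5708
Moving ranges: 0.106, 0.026, 0.063, 0.147, 0.112, 0.526, 0.210, 0.073, 0.174, 0.164; M̄R̄ = 1.6010 / 10 = 0.1601
UCL = X̄ + 3·M̄R̄/d₂ = 81.5708 + 3 × 0.1601 / 1.128 = 81.9966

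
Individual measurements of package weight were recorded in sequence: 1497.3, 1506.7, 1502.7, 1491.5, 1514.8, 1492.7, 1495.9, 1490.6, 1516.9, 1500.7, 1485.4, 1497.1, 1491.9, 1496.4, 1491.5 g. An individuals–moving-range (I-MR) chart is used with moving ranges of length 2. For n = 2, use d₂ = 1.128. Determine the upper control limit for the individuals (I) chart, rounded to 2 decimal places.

1529.03

X̄ = (1497.3 + 1506.7 + 1502.7 + 1491.5 + 1514.8 + 1492.7 + 1495.9 + 1490.6 + 1516.9 + 1500.7 + 1485.4 + 1497.1 + 1491.9 + 1496.4 + 1491.5) / 15 = 1498.1400
Moving ranges: 9.4, 4.0, 11.2, 23.3, 22.1, 3.2, 5.3, 26.3, 16.2, 15.3, 11.7, 5.2, 4.5, 4.9; M̄R̄ = 162.6000 / 14 = 11.6143
UCL = X̄ + 3·M̄R̄/d₂ = 1498.1400 + 3 × 11.6143 / 1.128 = 1529.0291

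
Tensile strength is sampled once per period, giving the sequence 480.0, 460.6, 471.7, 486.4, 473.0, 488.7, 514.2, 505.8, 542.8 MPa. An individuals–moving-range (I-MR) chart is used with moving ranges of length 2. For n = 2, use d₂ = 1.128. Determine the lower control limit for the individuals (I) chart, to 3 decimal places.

X̄ = (480.0 + 460.6 + 471.7 + 486.4 + 473.0 + 488.7 + 514.2 + 505.8 + 542.8) / 9 = 491.4667
Moving ranges: 19.4, 11.1, 14.7, 13.4, 15.7, 25.5, 8.4, 37.0; M̄R̄ = 145.2000 / 8 = 18.1500
LCL = X̄ − 3·M̄R̄/d₂ = 491.4667 − 3 × 18.1500 / 1.128 = 443.1954

443.195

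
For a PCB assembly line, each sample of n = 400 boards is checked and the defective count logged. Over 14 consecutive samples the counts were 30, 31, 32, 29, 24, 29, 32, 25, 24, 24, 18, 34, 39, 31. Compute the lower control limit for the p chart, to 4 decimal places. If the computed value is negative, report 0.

0.0331

p̄ = Σdᵢ / (k·n) = 402 / (14 × 400) = 0.07179
LCL = p̄ − 3·√(p̄(1−p̄)/n) = 0.07179 − 3 × 0.01291 = 0.03307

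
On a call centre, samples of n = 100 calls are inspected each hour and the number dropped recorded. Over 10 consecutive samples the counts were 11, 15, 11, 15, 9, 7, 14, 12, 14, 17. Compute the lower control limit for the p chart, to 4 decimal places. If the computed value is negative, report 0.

0.0258

p̄ = Σdᵢ / (k·n) = 125 / (10 × 100) = 0.12500
LCL = p̄ − 3·√(p̄(1−p̄)/n) = 0.12500 − 3 × 0.03307 = 0.02578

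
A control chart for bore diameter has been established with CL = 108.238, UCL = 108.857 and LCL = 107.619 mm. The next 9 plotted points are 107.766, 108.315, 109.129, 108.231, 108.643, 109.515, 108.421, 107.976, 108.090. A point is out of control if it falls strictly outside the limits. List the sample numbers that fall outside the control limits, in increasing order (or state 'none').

Compare each point to [107.619, 108.857]: sample 3 = 109.129 > UCL; sample 6 = 109.515 > UCL.

3, 6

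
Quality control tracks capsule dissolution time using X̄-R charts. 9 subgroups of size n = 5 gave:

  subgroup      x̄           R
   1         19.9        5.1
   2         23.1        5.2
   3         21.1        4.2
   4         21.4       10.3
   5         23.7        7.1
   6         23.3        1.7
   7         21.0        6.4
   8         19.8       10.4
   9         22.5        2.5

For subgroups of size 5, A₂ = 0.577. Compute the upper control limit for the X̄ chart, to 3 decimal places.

25.147

X̄̄ = (19.9 + 23.1 + 21.1 + 21.4 + 23.7 + 23.3 + 21.0 + 19.8 + 22.5) / 9 = 195.8000 / 9 = 21.7556
R̄ = (5.1 + 5.2 + 4.2 + 10.3 + 7.1 + 1.7 + 6.4 + 10.4 + 2.5) / 9 = 52.9000 / 9 = 5.8778
UCL = X̄̄ + A₂·R̄ = 21.7556 + 0.577 × 5.8778 = 25.1470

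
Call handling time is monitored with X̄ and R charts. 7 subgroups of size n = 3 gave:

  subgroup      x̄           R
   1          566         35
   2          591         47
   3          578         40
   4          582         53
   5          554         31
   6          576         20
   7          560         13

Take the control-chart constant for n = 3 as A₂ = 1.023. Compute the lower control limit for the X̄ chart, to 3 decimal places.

X̄̄ = (566 + 591 + 578 + 582 + 554 + 576 + 560) / 7 = 4007.0000 / 7 = 572.4286
R̄ = (35 + 47 + 40 + 53 + 31 + 20 + 13) / 7 = 239.0000 / 7 = 34.1429
LCL = X̄̄ − A₂·R̄ = 572.4286 − 1.023 × 34.1429 = 537.5004

537.500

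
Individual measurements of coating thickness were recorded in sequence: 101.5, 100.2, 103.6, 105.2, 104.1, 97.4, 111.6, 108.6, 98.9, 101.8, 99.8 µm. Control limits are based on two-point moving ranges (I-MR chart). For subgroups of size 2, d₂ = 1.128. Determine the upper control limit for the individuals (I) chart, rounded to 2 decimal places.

X̄ = (101.5 + 100.2 + 103.6 + 105.2 + 104.1 + 97.4 + 111.6 + 108.6 + 98.9 + 101.8 + 99.8) / 11 = 102.9727
Moving ranges: 1.3, 3.4, 1.6, 1.1, 6.7, 14.2, 3.0, 9.7, 2.9, 2.0; M̄R̄ = 45.9000 / 10 = 4.5900
UCL = X̄ + 3·M̄R̄/d₂ = 102.9727 + 3 × 4.5900 / 1.128 = 115.1802

115.18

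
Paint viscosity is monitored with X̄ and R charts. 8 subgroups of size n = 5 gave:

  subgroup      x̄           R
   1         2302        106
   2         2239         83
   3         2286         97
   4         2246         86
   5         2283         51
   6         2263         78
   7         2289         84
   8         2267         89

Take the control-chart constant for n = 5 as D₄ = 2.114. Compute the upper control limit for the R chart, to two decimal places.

178.10

R̄ = (106 + 83 + 97 + 86 + 51 + 78 + 84 + 89) / 8 = 674.0000 / 8 = 84.2500
UCL_R = D₄·R̄ = 2.114 × 84.2500 = 178.1045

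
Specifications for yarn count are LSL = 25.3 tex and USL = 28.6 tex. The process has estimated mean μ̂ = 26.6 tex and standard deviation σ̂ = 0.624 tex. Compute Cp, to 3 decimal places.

0.881

Cp = (USL − LSL) / (6σ̂) = (28.6 − 25.3) / (6 × 0.624) = 3.3000 / 3.7440 = 0.8814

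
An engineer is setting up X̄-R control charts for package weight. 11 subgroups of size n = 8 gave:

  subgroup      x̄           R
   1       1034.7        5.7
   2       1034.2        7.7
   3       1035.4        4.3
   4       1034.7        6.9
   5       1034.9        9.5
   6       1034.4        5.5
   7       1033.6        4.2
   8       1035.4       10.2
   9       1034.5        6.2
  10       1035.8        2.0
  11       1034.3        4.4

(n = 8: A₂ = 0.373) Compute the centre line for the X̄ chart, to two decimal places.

X̄̄ = (1034.7 + 1034.2 + 1035.4 + 1034.7 + 1034.9 + 1034.4 + 1033.6 + 1035.4 + 1034.5 + 1035.8 + 1034.3) / 11 = 11381.9000 / 11 = 1034.7182
CL = X̄̄ = 1034.7182

1034.72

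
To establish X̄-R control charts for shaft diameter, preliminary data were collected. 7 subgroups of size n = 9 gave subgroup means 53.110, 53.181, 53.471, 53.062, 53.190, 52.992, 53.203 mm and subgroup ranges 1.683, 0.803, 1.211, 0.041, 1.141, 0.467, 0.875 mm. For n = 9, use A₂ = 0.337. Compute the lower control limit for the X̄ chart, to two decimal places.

X̄̄ = (53.110 + 53.181 + 53.471 + 53.062 + 53.190 + 52.992 + 53.203) / 7 = 372.2090 / 7 = 53.1727
R̄ = (1.683 + 0.803 + 1.211 + 0.041 + 1.141 + 0.467 + 0.875) / 7 = 6.2210 / 7 = 0.8887
LCL = X̄̄ − A₂·R̄ = 53.1727 − 0.337 × 0.8887 = 52.8732

52.87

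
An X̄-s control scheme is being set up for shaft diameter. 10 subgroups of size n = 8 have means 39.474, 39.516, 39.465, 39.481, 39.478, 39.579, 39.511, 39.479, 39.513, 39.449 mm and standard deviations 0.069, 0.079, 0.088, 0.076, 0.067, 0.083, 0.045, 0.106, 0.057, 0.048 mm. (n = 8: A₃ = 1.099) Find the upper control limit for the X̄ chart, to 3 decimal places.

X̄̄ = (39.474 + 39.516 + 39.465 + 39.481 + 39.478 + 39.579 + 39.511 + 39.479 + 39.513 + 39.449) / 10 = 39.4945
s̄ = (0.069 + 0.079 + 0.088 + 0.076 + 0.067 + 0.083 + 0.045 + 0.106 + 0.057 + 0.048) / 10 = 0.0718
UCL = X̄̄ + A₃·s̄ = 39.4945 + 1.099 × 0.0718 = 39.5734

39.573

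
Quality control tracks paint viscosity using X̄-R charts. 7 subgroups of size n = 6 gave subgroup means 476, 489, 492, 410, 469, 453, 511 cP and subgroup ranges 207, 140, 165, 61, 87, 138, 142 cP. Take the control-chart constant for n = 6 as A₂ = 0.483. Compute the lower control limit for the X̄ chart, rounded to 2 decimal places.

406.57

X̄̄ = (476 + 489 + 492 + 410 + 469 + 453 + 511) / 7 = 3300.0000 / 7 = 471.4286
R̄ = (207 + 140 + 165 + 61 + 87 + 138 + 142) / 7 = 940.0000 / 7 = 134.2857
LCL = X̄̄ − A₂·R̄ = 471.4286 − 0.483 × 134.2857 = 406.5686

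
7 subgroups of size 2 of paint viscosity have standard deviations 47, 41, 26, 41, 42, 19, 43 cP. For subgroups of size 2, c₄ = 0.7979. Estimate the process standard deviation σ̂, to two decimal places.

46.37

s̄ = (47 + 41 + 26 + 41 + 42 + 19 + 43) / 7 = 37.0000
σ̂ = s̄ / c₄ = 37.0000 / 0.7979 = 46.3717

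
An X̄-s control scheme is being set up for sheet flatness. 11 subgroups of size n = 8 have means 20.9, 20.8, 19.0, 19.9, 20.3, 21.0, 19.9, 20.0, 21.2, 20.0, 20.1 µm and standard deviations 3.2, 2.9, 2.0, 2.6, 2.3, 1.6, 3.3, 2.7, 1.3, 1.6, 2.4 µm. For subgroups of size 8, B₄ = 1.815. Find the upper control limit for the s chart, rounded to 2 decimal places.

4.27

s̄ = (3.2 + 2.9 + 2.0 + 2.6 + 2.3 + 1.6 + 3.3 + 2.7 + 1.3 + 1.6 + 2.4) / 11 = 2.3545
UCL_s = B₄·s̄ = 1.815 × 2.3545 = 4.2735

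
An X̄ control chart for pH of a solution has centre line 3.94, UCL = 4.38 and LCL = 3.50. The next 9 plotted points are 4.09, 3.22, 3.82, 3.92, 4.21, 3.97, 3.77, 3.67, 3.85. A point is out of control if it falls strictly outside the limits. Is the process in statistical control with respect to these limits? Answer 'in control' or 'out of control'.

Compare each point to [3.50, 4.38]: sample 2 = 3.22 < LCL.

out of control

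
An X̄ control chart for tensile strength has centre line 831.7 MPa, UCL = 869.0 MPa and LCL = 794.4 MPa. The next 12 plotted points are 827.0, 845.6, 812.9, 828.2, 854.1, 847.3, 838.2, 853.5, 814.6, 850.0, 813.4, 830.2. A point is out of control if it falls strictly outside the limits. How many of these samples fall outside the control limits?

All 12 points lie within [794.4, 869.0].

0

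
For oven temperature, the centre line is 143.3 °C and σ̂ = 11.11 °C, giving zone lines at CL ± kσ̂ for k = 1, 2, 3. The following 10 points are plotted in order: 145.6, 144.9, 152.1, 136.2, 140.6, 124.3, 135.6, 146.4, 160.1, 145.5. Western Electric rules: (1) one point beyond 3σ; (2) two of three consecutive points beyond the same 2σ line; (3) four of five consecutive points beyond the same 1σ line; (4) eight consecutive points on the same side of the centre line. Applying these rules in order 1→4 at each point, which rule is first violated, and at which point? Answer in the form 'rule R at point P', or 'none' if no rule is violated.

Zone of each point (C = within 1σ̂, B = 1σ̂–2σ̂, A = 2σ̂–3σ̂, * = beyond 3σ̂; sign = side of CL): 1:+C, 2:+C, 3:+C, 4:-C, 5:-C, 6:-B, 7:-C, 8:+C, 9:+B, 10:+C
No rule fires across all 10 points.

none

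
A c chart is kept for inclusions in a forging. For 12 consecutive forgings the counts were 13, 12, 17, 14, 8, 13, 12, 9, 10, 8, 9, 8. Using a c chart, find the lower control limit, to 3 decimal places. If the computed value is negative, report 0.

1.096

c̄ = (13 + 12 + 17 + 14 + 8 + 13 + 12 + 9 + 10 + 8 + 9 + 8) / 12 = 133 / 12 = 11.0833
LCL = c̄ − 3√c̄ = 11.0833 − 3 × 3.3292 = 1.0958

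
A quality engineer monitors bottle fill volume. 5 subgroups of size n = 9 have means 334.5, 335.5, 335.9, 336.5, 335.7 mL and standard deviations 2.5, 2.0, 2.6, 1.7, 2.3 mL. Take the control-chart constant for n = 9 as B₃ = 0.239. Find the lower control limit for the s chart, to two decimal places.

0.53

s̄ = (2.5 + 2.0 + 2.6 + 1.7 + 2.3) / 5 = 2.2200
LCL_s = B₃·s̄ = 0.239 × 2.2200 = 0.5306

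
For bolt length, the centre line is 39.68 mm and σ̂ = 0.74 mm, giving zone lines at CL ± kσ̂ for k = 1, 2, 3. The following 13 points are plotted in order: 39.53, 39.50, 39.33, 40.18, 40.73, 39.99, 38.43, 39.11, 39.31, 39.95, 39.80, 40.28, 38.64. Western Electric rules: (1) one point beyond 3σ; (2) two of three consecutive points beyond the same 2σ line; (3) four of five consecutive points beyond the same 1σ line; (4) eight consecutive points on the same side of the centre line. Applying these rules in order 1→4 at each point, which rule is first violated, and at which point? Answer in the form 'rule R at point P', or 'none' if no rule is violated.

Zone of each point (C = within 1σ̂, B = 1σ̂–2σ̂, A = 2σ̂–3σ̂, * = beyond 3σ̂; sign = side of CL): 1:-C, 2:-C, 3:-C, 4:+C, 5:+B, 6:+C, 7:-B, 8:-C, 9:-C, 10:+C, 11:+C, 12:+C, 13:-B
No rule fires across all 13 points.

none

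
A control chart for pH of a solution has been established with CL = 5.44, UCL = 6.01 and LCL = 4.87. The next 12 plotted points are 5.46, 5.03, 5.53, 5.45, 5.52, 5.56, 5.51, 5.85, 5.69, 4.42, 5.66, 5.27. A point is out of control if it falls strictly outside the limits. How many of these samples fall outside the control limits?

Compare each point to [4.87, 6.01]: sample 10 = 4.42 < LCL.

1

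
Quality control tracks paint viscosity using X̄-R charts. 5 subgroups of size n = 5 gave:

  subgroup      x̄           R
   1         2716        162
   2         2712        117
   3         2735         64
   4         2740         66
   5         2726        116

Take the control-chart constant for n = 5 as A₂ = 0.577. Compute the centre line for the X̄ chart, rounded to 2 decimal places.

X̄̄ = (2716 + 2712 + 2735 + 2740 + 2726) / 5 = 13629.0000 / 5 = 2725.8000
CL = X̄̄ = 2725.8000

2725.80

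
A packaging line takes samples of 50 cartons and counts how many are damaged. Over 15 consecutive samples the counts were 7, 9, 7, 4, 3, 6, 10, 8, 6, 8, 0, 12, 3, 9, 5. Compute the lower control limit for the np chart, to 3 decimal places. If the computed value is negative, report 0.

p̄ = Σdᵢ / (k·n) = 97 / (15 × 50) = 0.12933
LCL = np̄ − 3·√(np̄(1−p̄)) = 6.4667 − 3 × 2.3728 = -0.6518 → 0 (negative, so LCL = 0)

0.000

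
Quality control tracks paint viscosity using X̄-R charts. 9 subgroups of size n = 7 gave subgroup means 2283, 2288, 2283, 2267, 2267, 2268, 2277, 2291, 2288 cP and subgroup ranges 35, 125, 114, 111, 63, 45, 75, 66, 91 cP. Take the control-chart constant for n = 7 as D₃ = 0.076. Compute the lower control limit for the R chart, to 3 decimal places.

R̄ = (35 + 125 + 114 + 111 + 63 + 45 + 75 + 66 + 91) / 9 = 725.0000 / 9 = 80.5556
LCL_R = D₃·R̄ = 0.076 × 80.5556 = 6.1222

6.122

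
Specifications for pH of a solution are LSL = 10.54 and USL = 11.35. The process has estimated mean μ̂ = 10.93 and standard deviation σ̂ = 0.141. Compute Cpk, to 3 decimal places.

0.922

Cpu = (USL − μ̂) / (3σ̂) = (11.35 − 10.93) / (3 × 0.141) = 0.9929; Cpl = (μ̂ − LSL) / (3σ̂) = (10.93 − 10.54) / (3 × 0.141) = 0.9220; Cpk = min(Cpu, Cpl) = 0.9220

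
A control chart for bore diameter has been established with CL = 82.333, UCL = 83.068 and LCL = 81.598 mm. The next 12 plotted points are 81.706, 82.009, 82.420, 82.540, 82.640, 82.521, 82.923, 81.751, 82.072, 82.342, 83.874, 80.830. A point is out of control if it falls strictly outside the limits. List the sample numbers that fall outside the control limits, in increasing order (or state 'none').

11, 12

Compare each point to [81.598, 83.068]: sample 11 = 83.874 > UCL; sample 12 = 80.830 < LCL.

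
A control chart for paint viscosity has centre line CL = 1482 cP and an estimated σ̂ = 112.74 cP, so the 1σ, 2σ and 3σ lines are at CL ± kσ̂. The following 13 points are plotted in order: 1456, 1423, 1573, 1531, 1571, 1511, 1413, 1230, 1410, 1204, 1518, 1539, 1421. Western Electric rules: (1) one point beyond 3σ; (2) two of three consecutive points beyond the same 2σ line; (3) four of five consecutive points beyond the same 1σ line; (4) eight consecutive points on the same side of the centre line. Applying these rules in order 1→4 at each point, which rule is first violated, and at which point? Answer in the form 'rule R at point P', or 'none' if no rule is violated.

Zone of each point (C = within 1σ̂, B = 1σ̂–2σ̂, A = 2σ̂–3σ̂, * = beyond 3σ̂; sign = side of CL): 1:-C, 2:-C, 3:+C, 4:+C, 5:+C, 6:+C, 7:-C, 8:-A, 9:-C, 10:-A, 11:+C, 12:+C, 13:-C
Rule 2 (two of three consecutive points beyond the same 2σ limit) is satisfied at point 10.

rule 2 at point 10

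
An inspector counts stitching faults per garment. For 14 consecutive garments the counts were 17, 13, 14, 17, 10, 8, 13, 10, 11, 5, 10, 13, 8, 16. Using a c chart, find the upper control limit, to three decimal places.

c̄ = (17 + 13 + 14 + 17 + 10 + 8 + 13 + 10 + 11 + 5 + 10 + 13 + 8 + 16) / 14 = 165 / 14 = 11.7857
UCL = c̄ + 3√c̄ = 11.7857 + 3 × √11.7857 = 11.7857 + 3 × 3.4330 = 22.0848

22.085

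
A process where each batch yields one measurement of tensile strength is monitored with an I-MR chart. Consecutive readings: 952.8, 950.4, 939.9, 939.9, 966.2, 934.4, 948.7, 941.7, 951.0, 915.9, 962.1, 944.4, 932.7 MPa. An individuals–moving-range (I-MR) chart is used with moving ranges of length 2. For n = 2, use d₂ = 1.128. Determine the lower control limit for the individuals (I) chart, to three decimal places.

X̄ = (952.8 + 950.4 + 939.9 + 939.9 + 966.2 + 934.4 + 948.7 + 941.7 + 951.0 + 915.9 + 962.1 + 944.4 + 932.7) / 13 = 944.6231
Moving ranges: 2.4, 10.5, 0.0, 26.3, 31.8, 14.3, 7.0, 9.3, 35.1, 46.2, 17.7, 11.7; M̄R̄ = 212.3000 / 12 = 17.6917
LCL = X̄ − 3·M̄R̄/d₂ = 944.6231 − 3 × 17.6917 / 1.128 = 897.5708

897.571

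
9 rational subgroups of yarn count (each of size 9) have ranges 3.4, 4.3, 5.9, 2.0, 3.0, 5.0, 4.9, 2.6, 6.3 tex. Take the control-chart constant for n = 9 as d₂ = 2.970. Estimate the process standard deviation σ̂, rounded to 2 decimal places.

1.40

R̄ = (3.4 + 4.3 + 5.9 + 2.0 + 3.0 + 5.0 + 4.9 + 2.6 + 6.3) / 9 = 4.1556
σ̂ = R̄ / d₂ = 4.1556 / 2.970 = 1.3992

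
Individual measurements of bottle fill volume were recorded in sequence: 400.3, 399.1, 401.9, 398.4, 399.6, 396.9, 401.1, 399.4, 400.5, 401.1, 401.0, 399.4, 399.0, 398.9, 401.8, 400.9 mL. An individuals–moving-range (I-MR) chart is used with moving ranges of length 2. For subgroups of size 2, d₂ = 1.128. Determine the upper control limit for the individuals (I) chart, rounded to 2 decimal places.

X̄ = (400.3 + 399.1 + 401.9 + 398.4 + 399.6 + 396.9 + 401.1 + 399.4 + 400.5 + 401.1 + 401.0 + 399.4 + 399.0 + 398.9 + 401.8 + 400.9) / 16 = 399.9563
Moving ranges: 1.2, 2.8, 3.5, 1.2, 2.7, 4.2, 1.7, 1.1, 0.6, 0.1, 1.6, 0.4, 0.1, 2.9, 0.9; M̄R̄ = 25.0000 / 15 = 1.6667
UCL = X̄ + 3·M̄R̄/d₂ = 399.9563 + 3 × 1.6667 / 1.128 = 404.3889

404.39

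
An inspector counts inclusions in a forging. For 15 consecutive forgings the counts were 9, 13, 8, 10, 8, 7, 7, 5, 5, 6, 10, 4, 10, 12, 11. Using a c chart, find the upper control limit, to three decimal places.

c̄ = (9 + 13 + 8 + 10 + 8 + 7 + 7 + 5 + 5 + 6 + 10 + 4 + 10 + 12 + 11) / 15 = 125 / 15 = 8.3333
UCL = c̄ + 3√c̄ = 8.3333 + 3 × √8.3333 = 8.3333 + 3 × 2.8868 = 16.9936

16.994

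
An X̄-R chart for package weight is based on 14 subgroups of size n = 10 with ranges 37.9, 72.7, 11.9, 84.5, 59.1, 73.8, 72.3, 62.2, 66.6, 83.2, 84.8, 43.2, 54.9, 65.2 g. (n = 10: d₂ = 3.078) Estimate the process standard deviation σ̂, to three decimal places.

R̄ = (37.9 + 72.7 + 11.9 + 84.5 + 59.1 + 73.8 + 72.3 + 62.2 + 66.6 + 83.2 + 84.8 + 43.2 + 54.9 + 65.2) / 14 = 62.3071
σ̂ = R̄ / d₂ = 62.3071 / 3.078 = 20.2427

20.243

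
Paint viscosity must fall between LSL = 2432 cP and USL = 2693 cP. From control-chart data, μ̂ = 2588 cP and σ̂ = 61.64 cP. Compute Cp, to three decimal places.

0.706

Cp = (USL − LSL) / (6σ̂) = (2693 − 2432) / (6 × 61.64) = 261.0000 / 369.8400 = 0.7057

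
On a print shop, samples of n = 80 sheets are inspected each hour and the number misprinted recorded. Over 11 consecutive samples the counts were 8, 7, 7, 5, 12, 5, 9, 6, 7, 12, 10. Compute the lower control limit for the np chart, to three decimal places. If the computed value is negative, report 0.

0.000

p̄ = Σdᵢ / (k·n) = 88 / (11 × 80) = 0.10000
LCL = np̄ − 3·√(np̄(1−p̄)) = 8.0000 − 3 × 2.6833 = -0.0498 → 0 (negative, so LCL = 0)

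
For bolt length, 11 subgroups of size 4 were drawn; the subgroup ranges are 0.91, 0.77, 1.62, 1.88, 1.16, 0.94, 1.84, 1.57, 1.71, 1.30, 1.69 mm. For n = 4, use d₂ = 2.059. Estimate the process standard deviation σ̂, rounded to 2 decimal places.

R̄ = (0.91 + 0.77 + 1.62 + 1.88 + 1.16 + 0.94 + 1.84 + 1.57 + 1.71 + 1.30 + 1.69) / 11 = 1.3991
σ̂ = R̄ / d₂ = 1.3991 / 2.059 = 0.6795

0.68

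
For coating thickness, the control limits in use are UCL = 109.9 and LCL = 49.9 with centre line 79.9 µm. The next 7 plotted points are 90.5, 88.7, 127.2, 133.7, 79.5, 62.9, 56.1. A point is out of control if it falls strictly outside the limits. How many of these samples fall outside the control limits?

2

Compare each point to [49.9, 109.9]: sample 3 = 127.2 > UCL; sample 4 = 133.7 > UCL.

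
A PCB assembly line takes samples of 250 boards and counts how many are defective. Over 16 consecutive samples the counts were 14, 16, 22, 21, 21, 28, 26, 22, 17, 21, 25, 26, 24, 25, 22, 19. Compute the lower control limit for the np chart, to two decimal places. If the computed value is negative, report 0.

p̄ = Σdᵢ / (k·n) = 349 / (16 × 250) = 0.08725
LCL = np̄ − 3·√(np̄(1−p̄)) = 21.8125 − 3 × 4.4620 = 8.4265

8.43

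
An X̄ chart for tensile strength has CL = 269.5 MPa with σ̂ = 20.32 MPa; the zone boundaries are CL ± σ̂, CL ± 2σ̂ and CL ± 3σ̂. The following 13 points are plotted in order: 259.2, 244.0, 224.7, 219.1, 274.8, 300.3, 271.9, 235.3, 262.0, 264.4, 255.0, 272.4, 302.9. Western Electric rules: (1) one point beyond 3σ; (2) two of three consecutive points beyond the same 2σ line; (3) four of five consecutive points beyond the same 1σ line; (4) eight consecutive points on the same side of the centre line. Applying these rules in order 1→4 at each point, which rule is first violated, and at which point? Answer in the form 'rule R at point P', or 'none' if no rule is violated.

rule 2 at point 4

Zone of each point (C = within 1σ̂, B = 1σ̂–2σ̂, A = 2σ̂–3σ̂, * = beyond 3σ̂; sign = side of CL): 1:-C, 2:-B, 3:-A, 4:-A, 5:+C, 6:+B, 7:+C, 8:-B, 9:-C, 10:-C, 11:-C, 12:+C, 13:+B
Rule 2 (two of three consecutive points beyond the same 2σ limit) is satisfied at point 4.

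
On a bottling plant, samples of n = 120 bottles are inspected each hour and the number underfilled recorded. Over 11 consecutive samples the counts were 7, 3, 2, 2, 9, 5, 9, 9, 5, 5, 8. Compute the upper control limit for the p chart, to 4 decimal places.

p̄ = Σdᵢ / (k·n) = 64 / (11 × 120) = 0.04848
UCL = p̄ + 3·√(p̄(1−p̄)/n) = 0.04848 + 3 × √(0.04848×0.95152/120) = 0.04848 + 3 × 0.01961 = 0.10731

0.1073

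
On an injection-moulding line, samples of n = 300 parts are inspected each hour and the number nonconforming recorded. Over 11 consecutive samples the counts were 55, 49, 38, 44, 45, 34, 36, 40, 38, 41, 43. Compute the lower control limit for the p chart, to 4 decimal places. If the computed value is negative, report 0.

0.0801

p̄ = Σdᵢ / (k·n) = 463 / (11 × 300) = 0.14030
LCL = p̄ − 3·√(p̄(1−p̄)/n) = 0.14030 − 3 × 0.02005 = 0.08015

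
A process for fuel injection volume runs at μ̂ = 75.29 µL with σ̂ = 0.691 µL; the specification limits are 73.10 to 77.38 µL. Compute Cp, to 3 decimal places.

1.032

Cp = (USL − LSL) / (6σ̂) = (77.38 − 73.10) / (6 × 0.691) = 4.2800 / 4.1460 = 1.0323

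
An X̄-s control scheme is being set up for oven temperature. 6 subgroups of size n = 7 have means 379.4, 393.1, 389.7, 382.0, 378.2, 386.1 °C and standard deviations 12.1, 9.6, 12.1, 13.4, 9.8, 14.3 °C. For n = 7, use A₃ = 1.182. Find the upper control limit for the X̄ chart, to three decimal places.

398.796

X̄̄ = (379.4 + 393.1 + 389.7 + 382.0 + 378.2 + 386.1) / 6 = 384.7500
s̄ = (12.1 + 9.6 + 12.1 + 13.4 + 9.8 + 14.3) / 6 = 11.8833
UCL = X̄̄ + A₃·s̄ = 384.7500 + 1.182 × 11.8833 = 398.7961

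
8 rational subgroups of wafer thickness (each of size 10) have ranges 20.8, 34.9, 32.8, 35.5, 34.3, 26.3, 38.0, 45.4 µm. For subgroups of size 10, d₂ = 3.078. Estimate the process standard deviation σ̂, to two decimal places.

10.88

R̄ = (20.8 + 34.9 + 32.8 + 35.5 + 34.3 + 26.3 + 38.0 + 45.4) / 8 = 33.5000
σ̂ = R̄ / d₂ = 33.5000 / 3.078 = 10.8837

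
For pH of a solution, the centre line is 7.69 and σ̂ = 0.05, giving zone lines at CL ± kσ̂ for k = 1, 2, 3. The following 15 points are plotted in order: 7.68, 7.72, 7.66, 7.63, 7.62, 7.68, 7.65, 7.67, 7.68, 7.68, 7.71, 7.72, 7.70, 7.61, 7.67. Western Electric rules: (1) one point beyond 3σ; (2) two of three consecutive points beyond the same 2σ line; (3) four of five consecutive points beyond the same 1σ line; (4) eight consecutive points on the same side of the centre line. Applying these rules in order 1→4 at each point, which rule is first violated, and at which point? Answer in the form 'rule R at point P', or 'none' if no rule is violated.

rule 4 at point 10

Zone of each point (C = within 1σ̂, B = 1σ̂–2σ̂, A = 2σ̂–3σ̂, * = beyond 3σ̂; sign = side of CL): 1:-C, 2:+C, 3:-C, 4:-B, 5:-B, 6:-C, 7:-C, 8:-C, 9:-C, 10:-C, 11:+C, 12:+C, 13:+C, 14:-B, 15:-C
Rule 4 (eight consecutive points on the same side of the centre line) is satisfied at point 10.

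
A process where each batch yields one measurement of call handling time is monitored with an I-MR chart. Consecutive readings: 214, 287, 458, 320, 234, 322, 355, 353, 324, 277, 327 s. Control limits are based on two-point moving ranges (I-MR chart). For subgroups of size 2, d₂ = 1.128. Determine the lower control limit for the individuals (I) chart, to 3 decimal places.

X̄ = (214 + 287 + 458 + 320 + 234 + 322 + 355 + 353 + 324 + 277 + 327) / 11 = 315.5455
Moving ranges: 73, 171, 138, 86, 88, 33, 2, 29, 47, 50; M̄R̄ = 717.0000 / 10 = 71.7000
LCL = X̄ − 3·M̄R̄/d₂ = 315.5455 − 3 × 71.7000 / 1.128 = 124.8540

124.854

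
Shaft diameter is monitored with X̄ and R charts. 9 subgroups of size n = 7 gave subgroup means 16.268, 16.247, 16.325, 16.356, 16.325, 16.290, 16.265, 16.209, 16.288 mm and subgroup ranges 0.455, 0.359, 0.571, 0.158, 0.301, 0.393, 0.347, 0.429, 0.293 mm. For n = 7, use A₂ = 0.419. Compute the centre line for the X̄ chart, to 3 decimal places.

16.286

X̄̄ = (16.268 + 16.247 + 16.325 + 16.356 + 16.325 + 16.290 + 16.265 + 16.209 + 16.288) / 9 = 146.5730 / 9 = 16.2859
CL = X̄̄ = 16.2859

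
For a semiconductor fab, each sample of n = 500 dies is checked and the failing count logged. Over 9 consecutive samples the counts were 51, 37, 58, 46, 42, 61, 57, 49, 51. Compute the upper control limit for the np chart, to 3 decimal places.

p̄ = Σdᵢ / (k·n) = 452 / (9 × 500) = 0.10044
UCL = np̄ + 3·√(np̄(1−p̄)) = 50.2222 + 3 × √(50.2222×0.89956) = 50.2222 + 3 × 6.7214 = 70.3865

70.387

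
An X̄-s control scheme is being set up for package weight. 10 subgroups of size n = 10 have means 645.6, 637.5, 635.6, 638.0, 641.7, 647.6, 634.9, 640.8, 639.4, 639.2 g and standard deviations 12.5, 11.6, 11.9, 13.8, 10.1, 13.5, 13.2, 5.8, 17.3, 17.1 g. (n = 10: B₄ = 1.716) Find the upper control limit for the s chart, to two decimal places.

s̄ = (12.5 + 11.6 + 11.9 + 13.8 + 10.1 + 13.5 + 13.2 + 5.8 + 17.3 + 17.1) / 10 = 12.6800
UCL_s = B₄·s̄ = 1.716 × 12.6800 = 21.7589

21.76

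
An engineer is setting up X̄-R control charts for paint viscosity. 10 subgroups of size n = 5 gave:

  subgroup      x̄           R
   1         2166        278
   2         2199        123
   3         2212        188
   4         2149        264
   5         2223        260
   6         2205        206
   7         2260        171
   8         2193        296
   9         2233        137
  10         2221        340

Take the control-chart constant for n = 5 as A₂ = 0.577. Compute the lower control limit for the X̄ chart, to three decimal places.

X̄̄ = (2166 + 2199 + 2212 + 2149 + 2223 + 2205 + 2260 + 2193 + 2233 + 2221) / 10 = 22061.0000 / 10 = 2206.1000
R̄ = (278 + 123 + 188 + 264 + 260 + 206 + 171 + 296 + 137 + 340) / 10 = 2263.0000 / 10 = 226.3000
LCL = X̄̄ − A₂·R̄ = 2206.1000 − 0.577 × 226.3000 = 2075.5249

2075.525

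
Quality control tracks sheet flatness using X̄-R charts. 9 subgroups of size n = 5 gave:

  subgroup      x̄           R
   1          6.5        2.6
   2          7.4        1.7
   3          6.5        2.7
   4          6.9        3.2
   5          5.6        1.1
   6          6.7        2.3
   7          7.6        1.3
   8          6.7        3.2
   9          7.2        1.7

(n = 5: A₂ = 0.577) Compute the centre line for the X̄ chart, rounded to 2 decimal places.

6.79

X̄̄ = (6.5 + 7.4 + 6.5 + 6.9 + 5.6 + 6.7 + 7.6 + 6.7 + 7.2) / 9 = 61.1000 / 9 = 6.7889
CL = X̄̄ = 6.7889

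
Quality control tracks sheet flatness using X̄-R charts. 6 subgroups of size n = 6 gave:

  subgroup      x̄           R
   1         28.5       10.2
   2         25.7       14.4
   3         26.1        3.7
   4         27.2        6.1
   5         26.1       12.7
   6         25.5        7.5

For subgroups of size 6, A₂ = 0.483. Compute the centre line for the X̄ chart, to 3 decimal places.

X̄̄ = (28.5 + 25.7 + 26.1 + 27.2 + 26.1 + 25.5) / 6 = 159.1000 / 6 = 26.5167
CL = X̄̄ = 26.5167

26.517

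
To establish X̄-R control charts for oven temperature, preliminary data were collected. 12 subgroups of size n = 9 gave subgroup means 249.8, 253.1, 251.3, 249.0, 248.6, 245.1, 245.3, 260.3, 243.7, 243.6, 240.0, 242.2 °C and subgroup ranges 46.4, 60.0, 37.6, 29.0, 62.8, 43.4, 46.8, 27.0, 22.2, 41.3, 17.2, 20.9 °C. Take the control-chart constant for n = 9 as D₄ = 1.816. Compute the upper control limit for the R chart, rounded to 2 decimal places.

R̄ = (46.4 + 60.0 + 37.6 + 29.0 + 62.8 + 43.4 + 46.8 + 27.0 + 22.2 + 41.3 + 17.2 + 20.9) / 12 = 454.6000 / 12 = 37.8833
UCL_R = D₄·R̄ = 1.816 × 37.8833 = 68.7961

68.80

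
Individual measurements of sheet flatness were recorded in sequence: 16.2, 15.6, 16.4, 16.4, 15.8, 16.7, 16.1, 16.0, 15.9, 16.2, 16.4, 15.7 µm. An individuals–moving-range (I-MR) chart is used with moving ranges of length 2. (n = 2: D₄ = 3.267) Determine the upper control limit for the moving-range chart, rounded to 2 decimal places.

Moving ranges: 0.6, 0.8, 0.0, 0.6, 0.9, 0.6, 0.1, 0.1, 0.3, 0.2, 0.7; M̄R̄ = 4.9000 / 11 = 0.4455
UCL_MR = D₄·M̄R̄ = 3.267 × 0.4455 = 1.4553

1.46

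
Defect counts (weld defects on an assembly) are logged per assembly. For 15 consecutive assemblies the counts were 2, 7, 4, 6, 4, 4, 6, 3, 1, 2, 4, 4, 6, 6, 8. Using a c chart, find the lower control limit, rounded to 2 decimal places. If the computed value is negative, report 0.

c̄ = (2 + 7 + 4 + 6 + 4 + 4 + 6 + 3 + 1 + 2 + 4 + 4 + 6 + 6 + 8) / 15 = 67 / 15 = 4.4667
LCL = c̄ − 3√c̄ = 4.4667 − 3 × 2.1134 = -1.8737 → 0 (cannot be negative)

0.00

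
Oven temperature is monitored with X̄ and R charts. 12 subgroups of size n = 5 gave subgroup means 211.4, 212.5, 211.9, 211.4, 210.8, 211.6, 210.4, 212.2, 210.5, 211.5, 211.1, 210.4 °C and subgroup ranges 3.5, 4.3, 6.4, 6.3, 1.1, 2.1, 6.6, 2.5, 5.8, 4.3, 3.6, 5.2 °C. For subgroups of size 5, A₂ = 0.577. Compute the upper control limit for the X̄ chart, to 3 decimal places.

X̄̄ = (211.4 + 212.5 + 211.9 + 211.4 + 210.8 + 211.6 + 210.4 + 212.2 + 210.5 + 211.5 + 211.1 + 210.4) / 12 = 2535.7000 / 12 = 211.3083
R̄ = (3.5 + 4.3 + 6.4 + 6.3 + 1.1 + 2.1 + 6.6 + 2.5 + 5.8 + 4.3 + 3.6 + 5.2) / 12 = 51.7000 / 12 = 4.3083
UCL = X̄̄ + A₂·R̄ = 211.3083 + 0.577 × 4.3083 = 213.7942

213.794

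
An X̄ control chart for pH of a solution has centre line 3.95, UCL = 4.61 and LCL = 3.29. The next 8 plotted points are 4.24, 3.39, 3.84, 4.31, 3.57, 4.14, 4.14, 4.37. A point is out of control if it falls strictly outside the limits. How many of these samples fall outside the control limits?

0

All 8 points lie within [3.29, 4.61].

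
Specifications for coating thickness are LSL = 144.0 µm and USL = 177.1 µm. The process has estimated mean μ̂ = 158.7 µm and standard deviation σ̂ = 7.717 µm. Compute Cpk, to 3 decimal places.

0.635

Cpu = (USL − μ̂) / (3σ̂) = (177.1 − 158.7) / (3 × 7.717) = 0.7948; Cpl = (μ̂ − LSL) / (3σ̂) = (158.7 − 144.0) / (3 × 7.717) = 0.6350; Cpk = min(Cpu, Cpl) = 0.6350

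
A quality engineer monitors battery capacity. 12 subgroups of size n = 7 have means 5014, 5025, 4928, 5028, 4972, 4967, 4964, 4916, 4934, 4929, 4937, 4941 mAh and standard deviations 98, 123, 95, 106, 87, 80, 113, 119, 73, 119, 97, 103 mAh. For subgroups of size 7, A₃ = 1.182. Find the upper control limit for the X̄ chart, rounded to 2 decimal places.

X̄̄ = (5014 + 5025 + 4928 + 5028 + 4972 + 4967 + 4964 + 4916 + 4934 + 4929 + 4937 + 4941) / 12 = 4962.9167
s̄ = (98 + 123 + 95 + 106 + 87 + 80 + 113 + 119 + 73 + 119 + 97 + 103) / 12 = 101.0833
UCL = X̄̄ + A₃·s̄ = 4962.9167 + 1.182 × 101.0833 = 5082.3972

5082.40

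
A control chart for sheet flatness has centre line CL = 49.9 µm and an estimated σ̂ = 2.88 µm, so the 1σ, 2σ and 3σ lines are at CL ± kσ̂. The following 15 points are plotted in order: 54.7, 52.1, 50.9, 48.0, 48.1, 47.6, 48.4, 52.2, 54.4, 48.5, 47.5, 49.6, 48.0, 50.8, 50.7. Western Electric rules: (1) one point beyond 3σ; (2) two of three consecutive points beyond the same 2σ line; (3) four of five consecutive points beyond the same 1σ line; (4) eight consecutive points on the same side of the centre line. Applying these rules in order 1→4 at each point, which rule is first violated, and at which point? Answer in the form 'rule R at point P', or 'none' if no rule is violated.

none

Zone of each point (C = within 1σ̂, B = 1σ̂–2σ̂, A = 2σ̂–3σ̂, * = beyond 3σ̂; sign = side of CL): 1:+B, 2:+C, 3:+C, 4:-C, 5:-C, 6:-C, 7:-C, 8:+C, 9:+B, 10:-C, 11:-C, 12:-C, 13:-C, 14:+C, 15:+C
No rule fires across all 15 points.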